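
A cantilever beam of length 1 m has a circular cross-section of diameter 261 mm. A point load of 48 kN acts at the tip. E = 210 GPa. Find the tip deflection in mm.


I = pi * d^4 / 64 = pi * 261^4 / 64 = 227788569.92 mm^4
L = 1000.0 mm, P = 48000.0 N, E = 210000.0 MPa
delta = P * L^3 / (3 * E * I)
= 48000.0 * 1000.0^3 / (3 * 210000.0 * 227788569.92)
= 0.3345 mm

0.3345 mm


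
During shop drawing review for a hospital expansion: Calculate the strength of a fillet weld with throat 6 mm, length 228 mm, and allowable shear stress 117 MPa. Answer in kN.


Strength = throat * length * allowable stress
= 6 * 228 * 117 N
= 160056 N
= 160.06 kN

160.06 kN


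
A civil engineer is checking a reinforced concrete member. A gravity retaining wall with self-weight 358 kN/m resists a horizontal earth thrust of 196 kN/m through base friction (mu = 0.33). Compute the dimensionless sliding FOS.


Resisting force = mu * W = 0.33 * 358 = 118.14 kN/m
FOS = Resisting / Driving = 118.14 / 196
= 0.6028 (dimensionless)

0.6028 (dimensionless)


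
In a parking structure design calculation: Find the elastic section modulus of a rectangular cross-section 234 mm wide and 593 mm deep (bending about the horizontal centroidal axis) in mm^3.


S = b * h^2 / 6
= 234 * 593^2 / 6
= 234 * 351649 / 6
= 13714311.0 mm^3

13714311.0 mm^3


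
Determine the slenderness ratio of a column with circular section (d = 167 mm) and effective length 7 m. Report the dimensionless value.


Radius of gyration r = d / 4 = 167 / 4 = 41.75 mm
L_eff = 7000.0 mm
Slenderness ratio = L / r = 7000.0 / 41.75 = 167.66 (dimensionless)

167.66 (dimensionless)


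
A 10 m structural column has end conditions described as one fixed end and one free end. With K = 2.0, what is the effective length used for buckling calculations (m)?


L_eff = K * L
= 2.0 * 10
= 20.0 m

20.0 m


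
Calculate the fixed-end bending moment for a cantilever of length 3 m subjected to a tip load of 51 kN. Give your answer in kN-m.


For a cantilever with a point load at the free end:
M_max = P * L = 51 * 3 = 153 kN-m

153 kN-m


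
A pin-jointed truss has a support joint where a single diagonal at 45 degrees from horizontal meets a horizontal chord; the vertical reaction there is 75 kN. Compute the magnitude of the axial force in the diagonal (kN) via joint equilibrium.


At the joint, only the diagonal has a vertical component, so vertical equilibrium gives:
F * sin(45) = 75
F = 75 / sin(45)
= 75 / 0.707107
= 106.07 kN

106.07 kN


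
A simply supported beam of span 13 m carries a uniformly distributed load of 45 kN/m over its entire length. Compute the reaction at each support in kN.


Total load = w * L = 45 * 13 = 585 kN
By symmetry, each reaction R = total / 2 = 585 / 2 = 292.5 kN

292.5 kN


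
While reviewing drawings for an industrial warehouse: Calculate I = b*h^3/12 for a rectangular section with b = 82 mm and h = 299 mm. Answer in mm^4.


I = b * h^3 / 12
= 82 * 299^3 / 12
= 82 * 26730899 / 12
= 182661143.17 mm^4

182661143.17 mm^4


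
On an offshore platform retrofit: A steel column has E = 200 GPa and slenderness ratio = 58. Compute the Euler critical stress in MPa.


sigma_cr = pi^2 * E / lambda^2
= 9.8696 * 200000.0 / 58^2
= 9.8696 * 200000.0 / 3364
= 586.7779 MPa

586.7779 MPa


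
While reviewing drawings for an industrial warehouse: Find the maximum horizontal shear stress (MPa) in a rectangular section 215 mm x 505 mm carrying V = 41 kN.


A = b * h = 215 * 505 = 108575 mm^2
V = 41 kN = 41000.0 N
tau_max = 1.5 * V / A = 1.5 * 41000.0 / 108575
= 0.5664 MPa

0.5664 MPa


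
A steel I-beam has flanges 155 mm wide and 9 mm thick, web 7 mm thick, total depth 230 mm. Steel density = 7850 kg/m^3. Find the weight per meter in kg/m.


A_flanges = 2 * 155 * 9 = 2790 mm^2
A_web = (230 - 2 * 9) * 7 = 1484 mm^2
A_total = 2790 + 1484 = 4274 mm^2 = 0.004274 m^2
Weight = rho * A = 7850 * 0.004274 = 33.5509 kg/m

33.5509 kg/m


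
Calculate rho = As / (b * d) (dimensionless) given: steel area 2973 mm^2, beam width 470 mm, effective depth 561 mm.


rho = As / (b * d)
= 2973 / (470 * 561)
= 2973 / 263670
= 0.011275 (dimensionless)

0.011275 (dimensionless)


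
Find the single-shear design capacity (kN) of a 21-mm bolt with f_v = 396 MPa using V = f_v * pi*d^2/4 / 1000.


A = pi * d^2 / 4 = pi * 21^2 / 4 = 346.3606 mm^2
V = f_v * A / 1000 = 396 * 346.3606 / 1000
= 137.1588 kN

137.1588 kN


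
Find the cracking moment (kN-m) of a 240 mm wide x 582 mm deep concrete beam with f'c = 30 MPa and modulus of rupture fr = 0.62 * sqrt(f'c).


fr = 0.62 * sqrt(30) = 0.62 * 5.4772 = 3.3959 MPa
I = 240 * 582^3 / 12 = 3942747360.0 mm^4
y_t = 291.0 mm
M_cr = fr * I / y_t = 3.3959 * 3942747360.0 / 291.0 N-mm
= 46.0106 kN-m

46.0106 kN-m


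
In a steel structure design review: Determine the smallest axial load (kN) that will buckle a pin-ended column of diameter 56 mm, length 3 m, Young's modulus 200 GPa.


I = pi * d^4 / 64 = 482749.69 mm^4
L = 3000.0 mm
P_cr = pi^2 * E * I / L^2
= 9.8696 * 200000.0 * 482749.69 / 3000.0^2
= 105878.86 N = 105.8789 kN

105.8789 kN


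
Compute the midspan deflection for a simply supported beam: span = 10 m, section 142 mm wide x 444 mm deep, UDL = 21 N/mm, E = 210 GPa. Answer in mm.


I = 142 * 444^3 / 12 = 1035752544.0 mm^4
L = 10000.0 mm, w = 21 N/mm, E = 210000.0 MPa
delta = 5 * w * L^4 / (384 * E * I)
= 5 * 21 * 10000.0^4 / (384 * 210000.0 * 1035752544.0)
= 12.5714 mm

12.5714 mm


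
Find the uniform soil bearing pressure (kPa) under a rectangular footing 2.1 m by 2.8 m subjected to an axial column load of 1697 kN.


A = 2.1 * 2.8 = 5.88 m^2
q = P / A = 1697 / 5.88
= 288.6054 kPa

288.6054 kPa


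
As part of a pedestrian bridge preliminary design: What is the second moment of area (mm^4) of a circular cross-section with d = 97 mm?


r = d / 2 = 97 / 2 = 48.5 mm
I = pi * r^4 / 4 = pi * 48.5^4 / 4
= 4345670.92 mm^4

4345670.92 mm^4


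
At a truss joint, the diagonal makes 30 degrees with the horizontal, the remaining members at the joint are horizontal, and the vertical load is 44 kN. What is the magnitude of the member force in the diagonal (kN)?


At the joint, only the diagonal has a vertical component, so vertical equilibrium gives:
F * sin(30) = 44
F = 44 / sin(30)
= 44 / 0.5
= 88.0 kN

88.0 kN


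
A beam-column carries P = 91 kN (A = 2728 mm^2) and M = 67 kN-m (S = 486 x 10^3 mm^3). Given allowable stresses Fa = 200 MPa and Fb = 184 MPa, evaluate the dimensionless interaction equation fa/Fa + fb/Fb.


f_a = P / A = 91000.0 / 2728 = 33.3578 MPa
f_b = M / S = 67000000.0 / 486000.0 = 137.8601 MPa
Ratio = f_a / Fa + f_b / Fb
= 33.3578 / 200 + 137.8601 / 184
= 0.916 (dimensionless)

0.916 (dimensionless)


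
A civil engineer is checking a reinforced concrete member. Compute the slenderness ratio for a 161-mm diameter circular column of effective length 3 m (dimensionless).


Radius of gyration r = d / 4 = 161 / 4 = 40.25 mm
L_eff = 3000.0 mm
Slenderness ratio = L / r = 3000.0 / 40.25 = 74.53 (dimensionless)

74.53 (dimensionless)


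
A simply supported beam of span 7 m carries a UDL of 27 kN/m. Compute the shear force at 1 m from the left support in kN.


R_A = w * L / 2 = 27 * 7 / 2 = 94.5 kN
V(x) = R_A - w * x = 94.5 - 27 * 1
= 67.5 kN

67.5 kN


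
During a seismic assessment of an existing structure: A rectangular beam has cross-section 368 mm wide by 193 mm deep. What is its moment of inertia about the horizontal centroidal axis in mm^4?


I = b * h^3 / 12
= 368 * 193^3 / 12
= 368 * 7189057 / 12
= 220464414.67 mm^4

220464414.67 mm^4


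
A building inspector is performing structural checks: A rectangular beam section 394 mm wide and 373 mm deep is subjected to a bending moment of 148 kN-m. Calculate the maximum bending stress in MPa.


I = b * h^3 / 12 = 394 * 373^3 / 12 = 1703889674.83 mm^4
y = h / 2 = 373 / 2 = 186.5 mm
M = 148 kN-m = 148000000.0 N-mm
sigma = M * y / I = 148000000.0 * 186.5 / 1703889674.83
= 16.2 MPa

16.2 MPa


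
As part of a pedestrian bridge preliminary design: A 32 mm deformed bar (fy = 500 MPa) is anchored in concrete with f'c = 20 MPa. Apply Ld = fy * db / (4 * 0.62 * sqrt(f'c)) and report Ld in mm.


Ld = (fy * db) / (4 * 0.62 * sqrt(f'c))
= (500 * 32) / (4 * 0.62 * sqrt(20))
= 16000 / 11.0909
= 1442.62 mm

1442.62 mm


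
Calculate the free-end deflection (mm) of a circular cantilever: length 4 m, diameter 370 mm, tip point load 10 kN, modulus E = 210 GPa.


I = pi * d^4 / 64 = pi * 370^4 / 64 = 919976629.57 mm^4
L = 4000.0 mm, P = 10000.0 N, E = 210000.0 MPa
delta = P * L^3 / (3 * E * I)
= 10000.0 * 4000.0^3 / (3 * 210000.0 * 919976629.57)
= 1.1042 mm

1.1042 mm


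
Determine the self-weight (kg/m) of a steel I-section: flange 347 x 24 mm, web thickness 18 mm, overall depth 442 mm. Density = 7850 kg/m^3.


A_flanges = 2 * 347 * 24 = 16656 mm^2
A_web = (442 - 2 * 24) * 18 = 7092 mm^2
A_total = 16656 + 7092 = 23748 mm^2 = 0.023748 m^2
Weight = rho * A = 7850 * 0.023748 = 186.4218 kg/m

186.4218 kg/m


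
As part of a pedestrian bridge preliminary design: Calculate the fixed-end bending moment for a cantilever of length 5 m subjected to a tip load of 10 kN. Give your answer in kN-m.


For a cantilever with a point load at the free end:
M_max = P * L = 10 * 5 = 50 kN-m

50 kN-m


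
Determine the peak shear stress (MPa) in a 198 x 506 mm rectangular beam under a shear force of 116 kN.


A = b * h = 198 * 506 = 100188 mm^2
V = 116 kN = 116000.0 N
tau_max = 1.5 * V / A = 1.5 * 116000.0 / 100188
= 1.7367 MPa

1.7367 MPa


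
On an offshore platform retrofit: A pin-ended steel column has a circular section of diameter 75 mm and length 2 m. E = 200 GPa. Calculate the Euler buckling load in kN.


I = pi * d^4 / 64 = 1553155.55 mm^4
L = 2000.0 mm
P_cr = pi^2 * E * I / L^2
= 9.8696 * 200000.0 * 1553155.55 / 2000.0^2
= 766451.54 N = 766.4515 kN

766.4515 kN


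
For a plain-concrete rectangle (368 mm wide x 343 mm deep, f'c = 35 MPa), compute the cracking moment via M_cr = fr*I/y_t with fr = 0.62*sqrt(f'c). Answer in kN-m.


fr = 0.62 * sqrt(35) = 0.62 * 5.9161 = 3.668 MPa
I = 368 * 343^3 / 12 = 1237510614.67 mm^4
y_t = 171.5 mm
M_cr = fr * I / y_t = 3.668 * 1237510614.67 / 171.5 N-mm
= 26.4674 kN-m

26.4674 kN-m


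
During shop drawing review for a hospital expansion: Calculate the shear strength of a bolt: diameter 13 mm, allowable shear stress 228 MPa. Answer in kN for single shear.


A = pi * d^2 / 4 = pi * 13^2 / 4 = 132.7323 mm^2
V = f_v * A / 1000 = 228 * 132.7323 / 1000
= 30.263 kN

30.263 kN


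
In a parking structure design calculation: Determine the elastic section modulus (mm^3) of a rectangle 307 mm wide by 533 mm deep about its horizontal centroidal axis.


S = b * h^2 / 6
= 307 * 533^2 / 6
= 307 * 284089 / 6
= 14535887.17 mm^3

14535887.17 mm^3


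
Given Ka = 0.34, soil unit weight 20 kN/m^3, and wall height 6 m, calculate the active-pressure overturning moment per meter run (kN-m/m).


Pa = 0.5 * Ka * gamma * H^2
= 0.5 * 0.34 * 20 * 6^2
= 122.4 kN/m
Arm = H / 3 = 6 / 3 = 2.0 m
Mo = Pa * arm = Pa * H / 3 = 122.4 * 6 / 3 = 244.8 kN-m/m

244.8 kN-m/m


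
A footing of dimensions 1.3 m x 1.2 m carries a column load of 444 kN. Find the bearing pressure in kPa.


A = 1.3 * 1.2 = 1.56 m^2
q = P / A = 444 / 1.56
= 284.6154 kPa

284.6154 kPa


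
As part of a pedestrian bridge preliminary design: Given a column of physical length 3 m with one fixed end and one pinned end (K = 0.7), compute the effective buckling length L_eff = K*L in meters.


L_eff = K * L
= 0.7 * 3
= 2.1 m

2.1 m


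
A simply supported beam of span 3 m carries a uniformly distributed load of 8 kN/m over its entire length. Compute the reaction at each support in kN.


Total load = w * L = 8 * 3 = 24 kN
By symmetry, each reaction R = total / 2 = 24 / 2 = 12.0 kN

12.0 kN


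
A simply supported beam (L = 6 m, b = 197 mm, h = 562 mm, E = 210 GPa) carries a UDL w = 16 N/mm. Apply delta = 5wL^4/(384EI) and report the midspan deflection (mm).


I = 197 * 562^3 / 12 = 2914029384.67 mm^4
L = 6000.0 mm, w = 16 N/mm, E = 210000.0 MPa
delta = 5 * w * L^4 / (384 * E * I)
= 5 * 16 * 6000.0^4 / (384 * 210000.0 * 2914029384.67)
= 0.4412 mm

0.4412 mm


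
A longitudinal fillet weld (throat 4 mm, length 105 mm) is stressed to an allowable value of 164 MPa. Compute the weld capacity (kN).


Strength = throat * length * allowable stress
= 4 * 105 * 164 N
= 68880 N
= 68.88 kN

68.88 kN


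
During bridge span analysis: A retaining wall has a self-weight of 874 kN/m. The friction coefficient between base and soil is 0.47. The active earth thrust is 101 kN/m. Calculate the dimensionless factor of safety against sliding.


Resisting force = mu * W = 0.47 * 874 = 410.78 kN/m
FOS = Resisting / Driving = 410.78 / 101
= 4.0671 (dimensionless)

4.0671 (dimensionless)


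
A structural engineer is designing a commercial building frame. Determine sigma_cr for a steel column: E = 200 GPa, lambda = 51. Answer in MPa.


sigma_cr = pi^2 * E / lambda^2
= 9.8696 * 200000.0 / 51^2
= 9.8696 * 200000.0 / 2601
= 758.9085 MPa

758.9085 MPa


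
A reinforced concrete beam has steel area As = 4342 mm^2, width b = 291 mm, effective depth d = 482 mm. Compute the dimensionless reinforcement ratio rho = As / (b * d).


rho = As / (b * d)
= 4342 / (291 * 482)
= 4342 / 140262
= 0.030956 (dimensionless)

0.030956 (dimensionless)


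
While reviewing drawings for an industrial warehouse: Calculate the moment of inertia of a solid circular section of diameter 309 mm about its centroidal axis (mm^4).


r = d / 2 = 309 / 2 = 154.5 mm
I = pi * r^4 / 4 = pi * 154.5^4 / 4
= 447511104.58 mm^4

447511104.58 mm^4


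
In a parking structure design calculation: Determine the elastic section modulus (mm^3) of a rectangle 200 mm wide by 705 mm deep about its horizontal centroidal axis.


S = b * h^2 / 6
= 200 * 705^2 / 6
= 200 * 497025 / 6
= 16567500.0 mm^3

16567500.0 mm^3


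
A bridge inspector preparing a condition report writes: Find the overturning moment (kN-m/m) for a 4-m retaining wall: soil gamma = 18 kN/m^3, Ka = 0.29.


Pa = 0.5 * Ka * gamma * H^2
= 0.5 * 0.29 * 18 * 4^2
= 41.76 kN/m
Arm = H / 3 = 4 / 3 = 1.3333 m
Mo = Pa * arm = Pa * H / 3 = 41.76 * 4 / 3 = 55.68 kN-m/m

55.68 kN-m/m


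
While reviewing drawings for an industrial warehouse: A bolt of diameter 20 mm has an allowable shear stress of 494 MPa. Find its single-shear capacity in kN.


A = pi * d^2 / 4 = pi * 20^2 / 4 = 314.1593 mm^2
V = f_v * A / 1000 = 494 * 314.1593 / 1000
= 155.1947 kN

155.1947 kN


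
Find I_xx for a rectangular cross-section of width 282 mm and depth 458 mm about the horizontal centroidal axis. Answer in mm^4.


I = b * h^3 / 12
= 282 * 458^3 / 12
= 282 * 96071912 / 12
= 2257689932.0 mm^4

2257689932.0 mm^4


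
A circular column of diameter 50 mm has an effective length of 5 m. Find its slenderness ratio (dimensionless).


Radius of gyration r = d / 4 = 50 / 4 = 12.5 mm
L_eff = 5000.0 mm
Slenderness ratio = L / r = 5000.0 / 12.5 = 400.0 (dimensionless)

400.0 (dimensionless)


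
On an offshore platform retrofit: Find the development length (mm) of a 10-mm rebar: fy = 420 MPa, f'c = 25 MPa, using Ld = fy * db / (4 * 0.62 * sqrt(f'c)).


Ld = (fy * db) / (4 * 0.62 * sqrt(f'c))
= (420 * 10) / (4 * 0.62 * sqrt(25))
= 4200 / 12.4
= 338.71 mm

338.71 mm


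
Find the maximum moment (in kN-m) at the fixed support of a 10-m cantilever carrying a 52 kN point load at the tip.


For a cantilever with a point load at the free end:
M_max = P * L = 52 * 10 = 520 kN-m

520 kN-m


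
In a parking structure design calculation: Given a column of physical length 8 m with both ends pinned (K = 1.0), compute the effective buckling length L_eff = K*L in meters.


L_eff = K * L
= 1.0 * 8
= 8.0 m

8.0 m


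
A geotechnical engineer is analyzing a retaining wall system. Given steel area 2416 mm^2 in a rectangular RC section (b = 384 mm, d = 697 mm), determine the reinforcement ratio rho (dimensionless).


rho = As / (b * d)
= 2416 / (384 * 697)
= 2416 / 267648
= 0.009027 (dimensionless)

0.009027 (dimensionless)


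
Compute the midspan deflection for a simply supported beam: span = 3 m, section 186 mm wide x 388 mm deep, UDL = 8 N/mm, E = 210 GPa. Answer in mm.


I = 186 * 388^3 / 12 = 905371616.0 mm^4
L = 3000.0 mm, w = 8 N/mm, E = 210000.0 MPa
delta = 5 * w * L^4 / (384 * E * I)
= 5 * 8 * 3000.0^4 / (384 * 210000.0 * 905371616.0)
= 0.0444 mm

0.0444 mm


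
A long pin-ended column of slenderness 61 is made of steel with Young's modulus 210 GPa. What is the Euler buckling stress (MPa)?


sigma_cr = pi^2 * E / lambda^2
= 9.8696 * 210000.0 / 61^2
= 9.8696 * 210000.0 / 3721
= 557.0054 MPa

557.0054 MPa


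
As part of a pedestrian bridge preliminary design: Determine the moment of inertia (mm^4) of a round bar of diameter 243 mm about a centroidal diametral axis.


r = d / 2 = 243 / 2 = 121.5 mm
I = pi * r^4 / 4 = pi * 121.5^4 / 4
= 171157129.04 mm^4

171157129.04 mm^4


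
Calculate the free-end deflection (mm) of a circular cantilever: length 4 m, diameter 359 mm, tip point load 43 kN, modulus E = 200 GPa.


I = pi * d^4 / 64 = pi * 359^4 / 64 = 815356791.54 mm^4
L = 4000.0 mm, P = 43000.0 N, E = 200000.0 MPa
delta = P * L^3 / (3 * E * I)
= 43000.0 * 4000.0^3 / (3 * 200000.0 * 815356791.54)
= 5.6253 mm

5.6253 mm


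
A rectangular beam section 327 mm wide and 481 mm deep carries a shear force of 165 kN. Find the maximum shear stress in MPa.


A = b * h = 327 * 481 = 157287 mm^2
V = 165 kN = 165000.0 N
tau_max = 1.5 * V / A = 1.5 * 165000.0 / 157287
= 1.5736 MPa

1.5736 MPa


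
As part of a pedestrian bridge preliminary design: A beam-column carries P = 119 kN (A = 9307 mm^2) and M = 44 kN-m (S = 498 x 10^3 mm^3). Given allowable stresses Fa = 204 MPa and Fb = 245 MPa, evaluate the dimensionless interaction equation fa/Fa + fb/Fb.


f_a = P / A = 119000.0 / 9307 = 12.7861 MPa
f_b = M / S = 44000000.0 / 498000.0 = 88.3534 MPa
Ratio = f_a / Fa + f_b / Fb
= 12.7861 / 204 + 88.3534 / 245
= 0.4233 (dimensionless)

0.4233 (dimensionless)


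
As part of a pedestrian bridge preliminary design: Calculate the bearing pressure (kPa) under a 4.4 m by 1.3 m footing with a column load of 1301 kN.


A = 4.4 * 1.3 = 5.72 m^2
q = P / A = 1301 / 5.72
= 227.4476 kPa

227.4476 kPa


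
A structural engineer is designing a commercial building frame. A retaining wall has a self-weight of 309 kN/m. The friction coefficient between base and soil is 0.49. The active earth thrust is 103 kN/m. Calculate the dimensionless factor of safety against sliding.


Resisting force = mu * W = 0.49 * 309 = 151.41 kN/m
FOS = Resisting / Driving = 151.41 / 103
= 1.47 (dimensionless)

1.47 (dimensionless)


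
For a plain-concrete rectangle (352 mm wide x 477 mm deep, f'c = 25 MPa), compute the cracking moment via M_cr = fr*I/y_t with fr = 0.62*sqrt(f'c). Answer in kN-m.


fr = 0.62 * sqrt(25) = 0.62 * 5.0 = 3.1 MPa
I = 352 * 477^3 / 12 = 3183585768.0 mm^4
y_t = 238.5 mm
M_cr = fr * I / y_t = 3.1 * 3183585768.0 / 238.5 N-mm
= 41.3799 kN-m

41.3799 kN-m


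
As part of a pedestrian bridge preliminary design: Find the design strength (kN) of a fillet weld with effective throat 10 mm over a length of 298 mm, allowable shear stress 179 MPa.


Strength = throat * length * allowable stress
= 10 * 298 * 179 N
= 533420 N
= 533.42 kN

533.42 kN


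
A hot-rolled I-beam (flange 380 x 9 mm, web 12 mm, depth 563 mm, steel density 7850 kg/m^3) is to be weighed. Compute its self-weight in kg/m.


A_flanges = 2 * 380 * 9 = 6840 mm^2
A_web = (563 - 2 * 9) * 12 = 6540 mm^2
A_total = 6840 + 6540 = 13380 mm^2 = 0.013380 m^2
Weight = rho * A = 7850 * 0.013380 = 105.033 kg/m

105.033 kg/m


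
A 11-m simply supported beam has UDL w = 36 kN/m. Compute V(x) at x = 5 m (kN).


R_A = w * L / 2 = 36 * 11 / 2 = 198.0 kN
V(x) = R_A - w * x = 198.0 - 36 * 5
= 18.0 kN

18.0 kN


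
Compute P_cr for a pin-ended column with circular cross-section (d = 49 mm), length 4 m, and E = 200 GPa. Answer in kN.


I = pi * d^4 / 64 = 282979.01 mm^4
L = 4000.0 mm
P_cr = pi^2 * E * I / L^2
= 9.8696 * 200000.0 * 282979.01 / 4000.0^2
= 34911.14 N = 34.9111 kN

34.9111 kN


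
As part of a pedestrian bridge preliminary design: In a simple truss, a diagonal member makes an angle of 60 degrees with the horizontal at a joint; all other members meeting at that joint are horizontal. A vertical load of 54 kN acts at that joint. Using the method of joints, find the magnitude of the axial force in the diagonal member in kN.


At the joint, only the diagonal has a vertical component, so vertical equilibrium gives:
F * sin(60) = 54
F = 54 / sin(60)
= 54 / 0.866025
= 62.35 kN

62.35 kN


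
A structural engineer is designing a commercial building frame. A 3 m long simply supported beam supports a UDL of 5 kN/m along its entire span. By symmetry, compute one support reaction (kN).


Total load = w * L = 5 * 3 = 15 kN
By symmetry, each reaction R = total / 2 = 15 / 2 = 7.5 kN

7.5 kN


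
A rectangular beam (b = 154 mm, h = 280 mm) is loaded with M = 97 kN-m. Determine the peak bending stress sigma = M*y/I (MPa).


I = b * h^3 / 12 = 154 * 280^3 / 12 = 281717333.33 mm^4
y = h / 2 = 280 / 2 = 140.0 mm
M = 97 kN-m = 97000000.0 N-mm
sigma = M * y / I = 97000000.0 * 140.0 / 281717333.33
= 48.2 MPa

48.2 MPa


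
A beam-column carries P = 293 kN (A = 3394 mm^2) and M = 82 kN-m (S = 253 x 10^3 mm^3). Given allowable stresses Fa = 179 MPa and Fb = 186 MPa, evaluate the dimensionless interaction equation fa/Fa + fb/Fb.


f_a = P / A = 293000.0 / 3394 = 86.3288 MPa
f_b = M / S = 82000000.0 / 253000.0 = 324.1107 MPa
Ratio = f_a / Fa + f_b / Fb
= 86.3288 / 179 + 324.1107 / 186
= 2.2248 (dimensionless)

2.2248 (dimensionless)


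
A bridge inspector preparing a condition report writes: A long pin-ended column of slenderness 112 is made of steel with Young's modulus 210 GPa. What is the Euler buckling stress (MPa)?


sigma_cr = pi^2 * E / lambda^2
= 9.8696 * 210000.0 / 112^2
= 9.8696 * 210000.0 / 12544
= 165.2278 MPa

165.2278 MPa


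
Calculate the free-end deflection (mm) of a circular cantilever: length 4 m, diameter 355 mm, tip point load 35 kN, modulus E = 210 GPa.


I = pi * d^4 / 64 = pi * 355^4 / 64 = 779620608.84 mm^4
L = 4000.0 mm, P = 35000.0 N, E = 210000.0 MPa
delta = P * L^3 / (3 * E * I)
= 35000.0 * 4000.0^3 / (3 * 210000.0 * 779620608.84)
= 4.5606 mm

4.5606 mm


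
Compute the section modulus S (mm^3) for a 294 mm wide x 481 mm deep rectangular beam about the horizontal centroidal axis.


S = b * h^2 / 6
= 294 * 481^2 / 6
= 294 * 231361 / 6
= 11336689.0 mm^3

11336689.0 mm^3


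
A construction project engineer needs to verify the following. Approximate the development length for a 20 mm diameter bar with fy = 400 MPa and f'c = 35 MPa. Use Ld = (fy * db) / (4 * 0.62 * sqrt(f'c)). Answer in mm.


Ld = (fy * db) / (4 * 0.62 * sqrt(f'c))
= (400 * 20) / (4 * 0.62 * sqrt(35))
= 8000 / 14.6719
= 545.26 mm

545.26 mm


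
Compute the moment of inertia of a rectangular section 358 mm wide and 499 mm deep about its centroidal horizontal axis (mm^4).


I = b * h^3 / 12
= 358 * 499^3 / 12
= 358 * 124251499 / 12
= 3706836386.83 mm^4

3706836386.83 mm^4


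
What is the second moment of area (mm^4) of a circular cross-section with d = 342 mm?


r = d / 2 = 342 / 2 = 171.0 mm
I = pi * r^4 / 4 = pi * 171.0^4 / 4
= 671543767.66 mm^4

671543767.66 mm^4


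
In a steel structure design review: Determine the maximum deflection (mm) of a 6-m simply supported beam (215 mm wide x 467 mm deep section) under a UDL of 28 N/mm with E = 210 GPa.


I = 215 * 467^3 / 12 = 1824768837.08 mm^4
L = 6000.0 mm, w = 28 N/mm, E = 210000.0 MPa
delta = 5 * w * L^4 / (384 * E * I)
= 5 * 28 * 6000.0^4 / (384 * 210000.0 * 1824768837.08)
= 1.233 mm

1.233 mm


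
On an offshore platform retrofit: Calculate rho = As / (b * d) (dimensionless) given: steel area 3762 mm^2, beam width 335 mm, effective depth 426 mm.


rho = As / (b * d)
= 3762 / (335 * 426)
= 3762 / 142710
= 0.026361 (dimensionless)

0.026361 (dimensionless)


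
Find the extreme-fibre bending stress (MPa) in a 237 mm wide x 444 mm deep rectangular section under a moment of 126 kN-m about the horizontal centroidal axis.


I = b * h^3 / 12 = 237 * 444^3 / 12 = 1728685584.0 mm^4
y = h / 2 = 444 / 2 = 222.0 mm
M = 126 kN-m = 126000000.0 N-mm
sigma = M * y / I = 126000000.0 * 222.0 / 1728685584.0
= 16.18 MPa

16.18 MPa


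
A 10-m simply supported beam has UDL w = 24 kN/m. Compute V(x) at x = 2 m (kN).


R_A = w * L / 2 = 24 * 10 / 2 = 120.0 kN
V(x) = R_A - w * x = 120.0 - 24 * 2
= 72.0 kN

72.0 kN


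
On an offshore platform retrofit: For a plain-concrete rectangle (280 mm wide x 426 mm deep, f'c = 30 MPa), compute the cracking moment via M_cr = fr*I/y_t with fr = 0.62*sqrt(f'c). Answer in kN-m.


fr = 0.62 * sqrt(30) = 0.62 * 5.4772 = 3.3959 MPa
I = 280 * 426^3 / 12 = 1803871440.0 mm^4
y_t = 213.0 mm
M_cr = fr * I / y_t = 3.3959 * 1803871440.0 / 213.0 N-mm
= 28.7593 kN-m

28.7593 kN-m


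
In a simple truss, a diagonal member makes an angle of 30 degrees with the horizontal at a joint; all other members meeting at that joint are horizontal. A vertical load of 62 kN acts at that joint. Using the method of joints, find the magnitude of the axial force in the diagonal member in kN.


At the joint, only the diagonal has a vertical component, so vertical equilibrium gives:
F * sin(30) = 62
F = 62 / sin(30)
= 62 / 0.5
= 124.0 kN

124.0 kN


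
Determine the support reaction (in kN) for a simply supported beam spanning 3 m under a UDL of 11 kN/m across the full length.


Total load = w * L = 11 * 3 = 33 kN
By symmetry, each reaction R = total / 2 = 33 / 2 = 16.5 kN

16.5 kN


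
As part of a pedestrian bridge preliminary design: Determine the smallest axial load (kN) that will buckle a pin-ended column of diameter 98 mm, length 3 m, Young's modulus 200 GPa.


I = pi * d^4 / 64 = 4527664.12 mm^4
L = 3000.0 mm
P_cr = pi^2 * E * I / L^2
= 9.8696 * 200000.0 * 4527664.12 / 3000.0^2
= 993027.86 N = 993.0279 kN

993.0279 kN


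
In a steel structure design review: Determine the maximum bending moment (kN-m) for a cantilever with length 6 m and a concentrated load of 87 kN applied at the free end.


For a cantilever with a point load at the free end:
M_max = P * L = 87 * 6 = 522 kN-m

522 kN-m


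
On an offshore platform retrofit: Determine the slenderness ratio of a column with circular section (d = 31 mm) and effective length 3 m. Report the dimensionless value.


Radius of gyration r = d / 4 = 31 / 4 = 7.75 mm
L_eff = 3000.0 mm
Slenderness ratio = L / r = 3000.0 / 7.75 = 387.1 (dimensionless)

387.1 (dimensionless)


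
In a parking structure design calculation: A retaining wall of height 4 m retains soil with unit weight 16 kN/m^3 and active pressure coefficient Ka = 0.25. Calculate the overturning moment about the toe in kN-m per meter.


Pa = 0.5 * Ka * gamma * H^2
= 0.5 * 0.25 * 16 * 4^2
= 32.0 kN/m
Arm = H / 3 = 4 / 3 = 1.3333 m
Mo = Pa * arm = Pa * H / 3 = 32.0 * 4 / 3 = 42.6667 kN-m/m

42.6667 kN-m/m


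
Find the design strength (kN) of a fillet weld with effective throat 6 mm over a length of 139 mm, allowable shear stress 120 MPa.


Strength = throat * length * allowable stress
= 6 * 139 * 120 N
= 100080 N
= 100.08 kN

100.08 kN


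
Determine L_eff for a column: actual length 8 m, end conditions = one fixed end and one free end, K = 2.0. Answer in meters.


L_eff = K * L
= 2.0 * 8
= 16.0 m

16.0 m


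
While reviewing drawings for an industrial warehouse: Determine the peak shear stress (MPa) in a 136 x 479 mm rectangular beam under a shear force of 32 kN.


A = b * h = 136 * 479 = 65144 mm^2
V = 32 kN = 32000.0 N
tau_max = 1.5 * V / A = 1.5 * 32000.0 / 65144
= 0.7368 MPa

0.7368 MPa


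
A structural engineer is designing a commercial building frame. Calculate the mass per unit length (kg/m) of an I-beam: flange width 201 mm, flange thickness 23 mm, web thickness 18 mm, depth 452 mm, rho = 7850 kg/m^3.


A_flanges = 2 * 201 * 23 = 9246 mm^2
A_web = (452 - 2 * 23) * 18 = 7308 mm^2
A_total = 9246 + 7308 = 16554 mm^2 = 0.016554 m^2
Weight = rho * A = 7850 * 0.016554 = 129.9489 kg/m

129.9489 kg/m


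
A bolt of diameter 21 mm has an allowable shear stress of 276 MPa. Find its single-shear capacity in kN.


A = pi * d^2 / 4 = pi * 21^2 / 4 = 346.3606 mm^2
V = f_v * A / 1000 = 276 * 346.3606 / 1000
= 95.5955 kN

95.5955 kN


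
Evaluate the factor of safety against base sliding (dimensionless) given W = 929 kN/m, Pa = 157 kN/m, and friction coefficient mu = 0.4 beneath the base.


Resisting force = mu * W = 0.4 * 929 = 371.6 kN/m
FOS = Resisting / Driving = 371.6 / 157
= 2.3669 (dimensionless)

2.3669 (dimensionless)


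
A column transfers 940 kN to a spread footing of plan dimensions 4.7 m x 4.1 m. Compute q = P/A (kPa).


A = 4.7 * 4.1 = 19.27 m^2
q = P / A = 940 / 19.27
= 48.7805 kPa

48.7805 kPa


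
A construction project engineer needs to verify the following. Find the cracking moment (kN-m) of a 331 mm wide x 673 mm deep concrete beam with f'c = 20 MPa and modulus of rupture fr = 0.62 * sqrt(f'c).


fr = 0.62 * sqrt(20) = 0.62 * 4.4721 = 2.7727 MPa
I = 331 * 673^3 / 12 = 8407985235.58 mm^4
y_t = 336.5 mm
M_cr = fr * I / y_t = 2.7727 * 8407985235.58 / 336.5 N-mm
= 69.2809 kN-m

69.2809 kN-m


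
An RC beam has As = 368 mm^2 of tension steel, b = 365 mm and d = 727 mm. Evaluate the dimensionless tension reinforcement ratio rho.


rho = As / (b * d)
= 368 / (365 * 727)
= 368 / 265355
= 0.001387 (dimensionless)

0.001387 (dimensionless)


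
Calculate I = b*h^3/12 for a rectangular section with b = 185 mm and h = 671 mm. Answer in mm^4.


I = b * h^3 / 12
= 185 * 671^3 / 12
= 185 * 302111711 / 12
= 4657555544.58 mm^4

4657555544.58 mm^4


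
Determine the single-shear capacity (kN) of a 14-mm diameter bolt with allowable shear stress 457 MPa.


A = pi * d^2 / 4 = pi * 14^2 / 4 = 153.938 mm^2
V = f_v * A / 1000 = 457 * 153.938 / 1000
= 70.3497 kN

70.3497 kN


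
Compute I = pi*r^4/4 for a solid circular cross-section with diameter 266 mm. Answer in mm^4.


r = d / 2 = 266 / 2 = 133.0 mm
I = pi * r^4 / 4 = pi * 133.0^4 / 4
= 245751651.6 mm^4

245751651.6 mm^4


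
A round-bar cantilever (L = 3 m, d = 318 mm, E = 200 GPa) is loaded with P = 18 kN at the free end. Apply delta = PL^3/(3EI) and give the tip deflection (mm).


I = pi * d^4 / 64 = pi * 318^4 / 64 = 501970712.14 mm^4
L = 3000.0 mm, P = 18000.0 N, E = 200000.0 MPa
delta = P * L^3 / (3 * E * I)
= 18000.0 * 3000.0^3 / (3 * 200000.0 * 501970712.14)
= 1.6136 mm

1.6136 mm


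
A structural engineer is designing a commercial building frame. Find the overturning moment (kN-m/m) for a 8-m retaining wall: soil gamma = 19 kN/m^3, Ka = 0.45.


Pa = 0.5 * Ka * gamma * H^2
= 0.5 * 0.45 * 19 * 8^2
= 273.6 kN/m
Arm = H / 3 = 8 / 3 = 2.6667 m
Mo = Pa * arm = Pa * H / 3 = 273.6 * 8 / 3 = 729.6 kN-m/m

729.6 kN-m/m


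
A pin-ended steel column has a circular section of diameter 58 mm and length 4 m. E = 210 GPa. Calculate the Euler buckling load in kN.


I = pi * d^4 / 64 = 555497.2 mm^4
L = 4000.0 mm
P_cr = pi^2 * E * I / L^2
= 9.8696 * 210000.0 * 555497.2 / 4000.0^2
= 71958.31 N = 71.9583 kN

71.9583 kN


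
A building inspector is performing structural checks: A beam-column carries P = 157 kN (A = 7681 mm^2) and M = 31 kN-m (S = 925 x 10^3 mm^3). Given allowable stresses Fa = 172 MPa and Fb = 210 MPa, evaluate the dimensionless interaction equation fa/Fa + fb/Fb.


f_a = P / A = 157000.0 / 7681 = 20.44 MPa
f_b = M / S = 31000000.0 / 925000.0 = 33.5135 MPa
Ratio = f_a / Fa + f_b / Fb
= 20.44 / 172 + 33.5135 / 210
= 0.2784 (dimensionless)

0.2784 (dimensionless)


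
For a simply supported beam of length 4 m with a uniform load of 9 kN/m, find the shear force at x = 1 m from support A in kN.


R_A = w * L / 2 = 9 * 4 / 2 = 18.0 kN
V(x) = R_A - w * x = 18.0 - 9 * 1
= 9.0 kN

9.0 kN


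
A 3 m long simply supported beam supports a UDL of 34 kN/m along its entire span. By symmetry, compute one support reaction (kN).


Total load = w * L = 34 * 3 = 102 kN
By symmetry, each reaction R = total / 2 = 102 / 2 = 51.0 kN

51.0 kN


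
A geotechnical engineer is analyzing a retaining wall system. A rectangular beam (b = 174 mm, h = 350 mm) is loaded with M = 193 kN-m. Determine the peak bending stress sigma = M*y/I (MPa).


I = b * h^3 / 12 = 174 * 350^3 / 12 = 621687500.0 mm^4
y = h / 2 = 350 / 2 = 175.0 mm
M = 193 kN-m = 193000000.0 N-mm
sigma = M * y / I = 193000000.0 * 175.0 / 621687500.0
= 54.33 MPa

54.33 MPa


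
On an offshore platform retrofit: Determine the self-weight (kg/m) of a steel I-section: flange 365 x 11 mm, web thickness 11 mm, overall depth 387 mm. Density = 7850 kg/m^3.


A_flanges = 2 * 365 * 11 = 8030 mm^2
A_web = (387 - 2 * 11) * 11 = 4015 mm^2
A_total = 8030 + 4015 = 12045 mm^2 = 0.012045 m^2
Weight = rho * A = 7850 * 0.012045 = 94.5533 kg/m

94.5533 kg/m


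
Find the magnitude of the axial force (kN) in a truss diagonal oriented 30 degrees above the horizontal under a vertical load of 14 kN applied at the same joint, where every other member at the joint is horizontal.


At the joint, only the diagonal has a vertical component, so vertical equilibrium gives:
F * sin(30) = 14
F = 14 / sin(30)
= 14 / 0.5
= 28.0 kN

28.0 kN


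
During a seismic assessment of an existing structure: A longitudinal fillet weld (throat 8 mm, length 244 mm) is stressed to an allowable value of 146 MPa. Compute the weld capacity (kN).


Strength = throat * length * allowable stress
= 8 * 244 * 146 N
= 284992 N
= 284.99 kN

284.99 kN


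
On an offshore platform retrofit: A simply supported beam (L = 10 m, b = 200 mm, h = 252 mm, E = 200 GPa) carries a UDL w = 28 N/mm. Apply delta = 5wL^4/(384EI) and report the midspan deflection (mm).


I = 200 * 252^3 / 12 = 266716800.0 mm^4
L = 10000.0 mm, w = 28 N/mm, E = 200000.0 MPa
delta = 5 * w * L^4 / (384 * E * I)
= 5 * 28 * 10000.0^4 / (384 * 200000.0 * 266716800.0)
= 68.3465 mm

68.3465 mm


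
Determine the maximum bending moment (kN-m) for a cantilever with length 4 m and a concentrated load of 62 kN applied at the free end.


For a cantilever with a point load at the free end:
M_max = P * L = 62 * 4 = 248 kN-m

248 kN-m


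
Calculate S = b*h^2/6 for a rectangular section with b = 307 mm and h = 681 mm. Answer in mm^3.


S = b * h^2 / 6
= 307 * 681^2 / 6
= 307 * 463761 / 6
= 23729104.5 mm^3

23729104.5 mm^3


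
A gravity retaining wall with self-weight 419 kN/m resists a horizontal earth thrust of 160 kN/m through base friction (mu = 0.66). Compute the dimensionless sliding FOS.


Resisting force = mu * W = 0.66 * 419 = 276.54 kN/m
FOS = Resisting / Driving = 276.54 / 160
= 1.7284 (dimensionless)

1.7284 (dimensionless)


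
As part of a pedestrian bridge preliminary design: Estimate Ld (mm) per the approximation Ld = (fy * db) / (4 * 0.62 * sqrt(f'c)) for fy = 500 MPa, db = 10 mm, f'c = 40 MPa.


Ld = (fy * db) / (4 * 0.62 * sqrt(f'c))
= (500 * 10) / (4 * 0.62 * sqrt(40))
= 5000 / 15.6849
= 318.78 mm

318.78 mm


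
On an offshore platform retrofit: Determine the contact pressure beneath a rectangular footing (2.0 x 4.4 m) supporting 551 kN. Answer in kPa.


A = 2.0 * 4.4 = 8.8 m^2
q = P / A = 551 / 8.8
= 62.6136 kPa

62.6136 kPa


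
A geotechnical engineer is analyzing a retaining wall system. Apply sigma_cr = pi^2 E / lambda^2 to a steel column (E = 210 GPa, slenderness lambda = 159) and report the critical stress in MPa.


sigma_cr = pi^2 * E / lambda^2
= 9.8696 * 210000.0 / 159^2
= 9.8696 * 210000.0 / 25281
= 81.9832 MPa

81.9832 MPa


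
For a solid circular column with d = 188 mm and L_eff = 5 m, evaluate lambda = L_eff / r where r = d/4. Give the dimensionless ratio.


Radius of gyration r = d / 4 = 188 / 4 = 47.0 mm
L_eff = 5000.0 mm
Slenderness ratio = L / r = 5000.0 / 47.0 = 106.38 (dimensionless)

106.38 (dimensionless)


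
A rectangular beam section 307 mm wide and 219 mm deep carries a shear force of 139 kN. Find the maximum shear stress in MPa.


A = b * h = 307 * 219 = 67233 mm^2
V = 139 kN = 139000.0 N
tau_max = 1.5 * V / A = 1.5 * 139000.0 / 67233
= 3.1012 MPa

3.1012 MPa


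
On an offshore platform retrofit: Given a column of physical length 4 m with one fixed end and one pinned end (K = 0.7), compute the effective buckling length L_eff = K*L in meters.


L_eff = K * L
= 0.7 * 4
= 2.8 m

2.8 m


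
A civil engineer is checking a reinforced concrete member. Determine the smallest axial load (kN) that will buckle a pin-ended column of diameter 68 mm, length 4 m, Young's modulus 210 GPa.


I = pi * d^4 / 64 = 1049555.84 mm^4
L = 4000.0 mm
P_cr = pi^2 * E * I / L^2
= 9.8696 * 210000.0 * 1049555.84 / 4000.0^2
= 135957.95 N = 135.9579 kN

135.9579 kN


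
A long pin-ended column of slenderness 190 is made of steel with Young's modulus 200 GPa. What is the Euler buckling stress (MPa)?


sigma_cr = pi^2 * E / lambda^2
= 9.8696 * 200000.0 / 190^2
= 9.8696 * 200000.0 / 36100
= 54.6792 MPa

54.6792 MPa


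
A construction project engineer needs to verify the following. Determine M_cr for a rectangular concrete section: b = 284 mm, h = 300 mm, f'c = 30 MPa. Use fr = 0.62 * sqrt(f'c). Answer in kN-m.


fr = 0.62 * sqrt(30) = 0.62 * 5.4772 = 3.3959 MPa
I = 284 * 300^3 / 12 = 639000000.0 mm^4
y_t = 150.0 mm
M_cr = fr * I / y_t = 3.3959 * 639000000.0 / 150.0 N-mm
= 14.4664 kN-m

14.4664 kN-m


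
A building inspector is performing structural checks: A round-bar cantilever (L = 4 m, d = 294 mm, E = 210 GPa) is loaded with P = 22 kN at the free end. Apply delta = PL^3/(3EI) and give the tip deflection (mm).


I = pi * d^4 / 64 = pi * 294^4 / 64 = 366740793.54 mm^4
L = 4000.0 mm, P = 22000.0 N, E = 210000.0 MPa
delta = P * L^3 / (3 * E * I)
= 22000.0 * 4000.0^3 / (3 * 210000.0 * 366740793.54)
= 6.094 mm

6.094 mm


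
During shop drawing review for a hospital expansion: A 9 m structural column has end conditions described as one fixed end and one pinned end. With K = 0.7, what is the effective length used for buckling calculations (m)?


L_eff = K * L
= 0.7 * 9
= 6.3 m

6.3 m


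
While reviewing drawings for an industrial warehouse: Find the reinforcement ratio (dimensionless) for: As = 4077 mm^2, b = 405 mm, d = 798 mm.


rho = As / (b * d)
= 4077 / (405 * 798)
= 4077 / 323190
= 0.012615 (dimensionless)

0.012615 (dimensionless)


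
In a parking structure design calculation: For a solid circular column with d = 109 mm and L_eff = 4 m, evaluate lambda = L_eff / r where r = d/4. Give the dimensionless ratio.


Radius of gyration r = d / 4 = 109 / 4 = 27.25 mm
L_eff = 4000.0 mm
Slenderness ratio = L / r = 4000.0 / 27.25 = 146.79 (dimensionless)

146.79 (dimensionless)


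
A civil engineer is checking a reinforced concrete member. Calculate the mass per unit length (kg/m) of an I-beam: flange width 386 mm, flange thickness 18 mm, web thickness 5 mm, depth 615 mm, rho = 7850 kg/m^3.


A_flanges = 2 * 386 * 18 = 13896 mm^2
A_web = (615 - 2 * 18) * 5 = 2895 mm^2
A_total = 13896 + 2895 = 16791 mm^2 = 0.016791 m^2
Weight = rho * A = 7850 * 0.016791 = 131.8093 kg/m

131.8093 kg/m


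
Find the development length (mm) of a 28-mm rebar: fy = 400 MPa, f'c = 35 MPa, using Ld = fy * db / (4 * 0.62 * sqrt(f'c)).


Ld = (fy * db) / (4 * 0.62 * sqrt(f'c))
= (400 * 28) / (4 * 0.62 * sqrt(35))
= 11200 / 14.6719
= 763.37 mm

763.37 mm


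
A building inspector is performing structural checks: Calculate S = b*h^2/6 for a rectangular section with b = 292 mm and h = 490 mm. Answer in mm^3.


S = b * h^2 / 6
= 292 * 490^2 / 6
= 292 * 240100 / 6
= 11684866.67 mm^3

11684866.67 mm^3
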